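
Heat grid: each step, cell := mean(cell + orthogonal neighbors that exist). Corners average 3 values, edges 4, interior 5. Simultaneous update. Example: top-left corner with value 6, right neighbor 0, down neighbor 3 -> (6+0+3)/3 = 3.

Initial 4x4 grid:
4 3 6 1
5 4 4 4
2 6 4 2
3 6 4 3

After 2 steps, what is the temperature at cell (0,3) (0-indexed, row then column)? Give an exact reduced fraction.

Step 1: cell (0,3) = 11/3
Step 2: cell (0,3) = 119/36
Full grid after step 2:
  4 323/80 949/240 119/36
  323/80 106/25 381/100 211/60
  949/240 431/100 203/50 13/4
  149/36 64/15 4 7/2

Answer: 119/36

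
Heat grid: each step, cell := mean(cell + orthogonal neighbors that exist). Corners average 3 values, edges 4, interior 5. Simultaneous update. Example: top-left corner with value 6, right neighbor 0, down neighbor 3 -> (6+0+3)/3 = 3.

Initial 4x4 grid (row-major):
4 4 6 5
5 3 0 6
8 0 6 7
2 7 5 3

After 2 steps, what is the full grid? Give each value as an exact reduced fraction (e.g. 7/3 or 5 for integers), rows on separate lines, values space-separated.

Answer: 163/36 221/60 67/15 167/36
929/240 413/100 369/100 149/30
1153/240 361/100 467/100 93/20
155/36 1153/240 347/80 21/4

Derivation:
After step 1:
  13/3 17/4 15/4 17/3
  5 12/5 21/5 9/2
  15/4 24/5 18/5 11/2
  17/3 7/2 21/4 5
After step 2:
  163/36 221/60 67/15 167/36
  929/240 413/100 369/100 149/30
  1153/240 361/100 467/100 93/20
  155/36 1153/240 347/80 21/4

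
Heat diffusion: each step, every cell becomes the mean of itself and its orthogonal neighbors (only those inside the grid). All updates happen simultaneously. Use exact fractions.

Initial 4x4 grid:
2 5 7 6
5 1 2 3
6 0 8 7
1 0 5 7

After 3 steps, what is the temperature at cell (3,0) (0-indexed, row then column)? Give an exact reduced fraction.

Answer: 295/108

Derivation:
Step 1: cell (3,0) = 7/3
Step 2: cell (3,0) = 41/18
Step 3: cell (3,0) = 295/108
Full grid after step 3:
  869/240 9341/2400 31487/7200 5251/1080
  2009/600 281/80 13057/3000 35147/7200
  1027/360 5039/1500 25547/6000 37571/7200
  295/108 28/9 1991/450 11189/2160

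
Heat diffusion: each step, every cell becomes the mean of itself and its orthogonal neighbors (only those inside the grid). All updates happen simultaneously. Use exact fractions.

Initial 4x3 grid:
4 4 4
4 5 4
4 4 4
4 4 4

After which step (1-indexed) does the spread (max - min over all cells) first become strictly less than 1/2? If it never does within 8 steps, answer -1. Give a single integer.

Step 1: max=17/4, min=4, spread=1/4
  -> spread < 1/2 first at step 1
Step 2: max=423/100, min=4, spread=23/100
Step 3: max=20011/4800, min=1613/400, spread=131/960
Step 4: max=179351/43200, min=29191/7200, spread=841/8640
Step 5: max=71662051/17280000, min=5853373/1440000, spread=56863/691200
Step 6: max=643614341/155520000, min=52829543/12960000, spread=386393/6220800
Step 7: max=257225723131/62208000000, min=21156358813/5184000000, spread=26795339/497664000
Step 8: max=15413735714129/3732480000000, min=1271246149667/311040000000, spread=254051069/5971968000

Answer: 1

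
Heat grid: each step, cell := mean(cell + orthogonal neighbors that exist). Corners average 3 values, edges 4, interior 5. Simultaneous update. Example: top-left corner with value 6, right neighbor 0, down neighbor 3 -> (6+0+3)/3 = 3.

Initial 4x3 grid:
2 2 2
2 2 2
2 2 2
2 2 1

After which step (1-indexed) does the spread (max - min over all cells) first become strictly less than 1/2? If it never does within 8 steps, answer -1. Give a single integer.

Answer: 1

Derivation:
Step 1: max=2, min=5/3, spread=1/3
  -> spread < 1/2 first at step 1
Step 2: max=2, min=31/18, spread=5/18
Step 3: max=2, min=391/216, spread=41/216
Step 4: max=2, min=47623/25920, spread=4217/25920
Step 5: max=14321/7200, min=2901251/1555200, spread=38417/311040
Step 6: max=285403/144000, min=175423789/93312000, spread=1903471/18662400
Step 7: max=8524241/4320000, min=10596450911/5598720000, spread=18038617/223948800
Step 8: max=764673241/388800000, min=638578217149/335923200000, spread=883978523/13436928000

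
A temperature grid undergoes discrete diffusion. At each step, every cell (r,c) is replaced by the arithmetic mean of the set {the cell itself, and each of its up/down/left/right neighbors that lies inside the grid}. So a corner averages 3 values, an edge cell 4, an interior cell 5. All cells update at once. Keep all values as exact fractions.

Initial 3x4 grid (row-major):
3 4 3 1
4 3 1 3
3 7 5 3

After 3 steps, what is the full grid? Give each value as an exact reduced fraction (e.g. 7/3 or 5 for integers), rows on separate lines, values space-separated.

After step 1:
  11/3 13/4 9/4 7/3
  13/4 19/5 3 2
  14/3 9/2 4 11/3
After step 2:
  61/18 389/120 65/24 79/36
  923/240 89/25 301/100 11/4
  149/36 509/120 91/24 29/9
After step 3:
  7543/2160 11609/3600 10039/3600 551/216
  53761/14400 21479/6000 791/250 3353/1200
  8803/2160 14159/3600 12839/3600 703/216

Answer: 7543/2160 11609/3600 10039/3600 551/216
53761/14400 21479/6000 791/250 3353/1200
8803/2160 14159/3600 12839/3600 703/216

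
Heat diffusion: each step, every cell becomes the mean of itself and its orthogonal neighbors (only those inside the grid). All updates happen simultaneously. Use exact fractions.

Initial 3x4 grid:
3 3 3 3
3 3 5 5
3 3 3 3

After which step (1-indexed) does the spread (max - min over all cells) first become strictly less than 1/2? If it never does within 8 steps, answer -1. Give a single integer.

Answer: 5

Derivation:
Step 1: max=4, min=3, spread=1
Step 2: max=227/60, min=3, spread=47/60
Step 3: max=13381/3600, min=617/200, spread=91/144
Step 4: max=787199/216000, min=3773/1200, spread=108059/216000
Step 5: max=46743661/12960000, min=762659/240000, spread=222403/518400
  -> spread < 1/2 first at step 5
Step 6: max=2773525799/777600000, min=138960643/43200000, spread=10889369/31104000
Step 7: max=165112455541/46656000000, min=8408191537/2592000000, spread=110120063/373248000
Step 8: max=9835039516319/2799360000000, min=169485327161/51840000000, spread=5462654797/22394880000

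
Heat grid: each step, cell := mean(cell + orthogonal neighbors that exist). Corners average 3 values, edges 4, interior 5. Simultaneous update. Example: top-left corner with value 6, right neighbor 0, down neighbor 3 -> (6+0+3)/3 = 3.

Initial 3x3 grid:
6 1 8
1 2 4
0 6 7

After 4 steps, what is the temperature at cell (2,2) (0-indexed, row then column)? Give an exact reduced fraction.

Answer: 135059/32400

Derivation:
Step 1: cell (2,2) = 17/3
Step 2: cell (2,2) = 44/9
Step 3: cell (2,2) = 2347/540
Step 4: cell (2,2) = 135059/32400
Full grid after step 4:
  210343/64800 1045129/288000 266543/64800
  905129/288000 221249/60000 397043/96000
  104959/32400 1053379/288000 135059/32400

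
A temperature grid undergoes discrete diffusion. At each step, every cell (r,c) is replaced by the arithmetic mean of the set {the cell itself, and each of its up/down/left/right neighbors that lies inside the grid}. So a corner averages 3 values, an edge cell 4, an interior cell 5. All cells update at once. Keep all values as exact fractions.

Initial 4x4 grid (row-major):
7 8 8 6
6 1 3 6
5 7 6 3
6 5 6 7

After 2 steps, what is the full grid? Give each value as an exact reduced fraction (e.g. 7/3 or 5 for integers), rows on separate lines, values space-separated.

Answer: 71/12 97/16 1423/240 209/36
91/16 507/100 511/100 161/30
1253/240 134/25 261/50 61/12
52/9 83/15 67/12 101/18

Derivation:
After step 1:
  7 6 25/4 20/3
  19/4 5 24/5 9/2
  6 24/5 5 11/2
  16/3 6 6 16/3
After step 2:
  71/12 97/16 1423/240 209/36
  91/16 507/100 511/100 161/30
  1253/240 134/25 261/50 61/12
  52/9 83/15 67/12 101/18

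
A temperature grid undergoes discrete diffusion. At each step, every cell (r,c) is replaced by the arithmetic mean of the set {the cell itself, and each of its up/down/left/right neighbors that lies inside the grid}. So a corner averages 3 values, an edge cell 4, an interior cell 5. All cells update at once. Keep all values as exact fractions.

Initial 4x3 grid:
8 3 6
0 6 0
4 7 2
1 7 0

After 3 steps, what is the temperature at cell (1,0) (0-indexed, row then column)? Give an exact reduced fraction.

Step 1: cell (1,0) = 9/2
Step 2: cell (1,0) = 431/120
Step 3: cell (1,0) = 947/225
Full grid after step 3:
  8737/2160 61403/14400 439/120
  947/225 2759/750 8993/2400
  1483/400 489/125 2591/800
  2819/720 16861/4800 419/120

Answer: 947/225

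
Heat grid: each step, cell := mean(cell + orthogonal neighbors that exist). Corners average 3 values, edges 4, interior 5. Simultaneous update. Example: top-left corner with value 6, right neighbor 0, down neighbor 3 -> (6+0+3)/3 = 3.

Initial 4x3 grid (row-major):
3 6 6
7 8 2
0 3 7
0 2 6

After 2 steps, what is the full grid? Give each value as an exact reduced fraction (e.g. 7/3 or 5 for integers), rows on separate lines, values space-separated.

After step 1:
  16/3 23/4 14/3
  9/2 26/5 23/4
  5/2 4 9/2
  2/3 11/4 5
After step 2:
  187/36 419/80 97/18
  263/60 126/25 1207/240
  35/12 379/100 77/16
  71/36 149/48 49/12

Answer: 187/36 419/80 97/18
263/60 126/25 1207/240
35/12 379/100 77/16
71/36 149/48 49/12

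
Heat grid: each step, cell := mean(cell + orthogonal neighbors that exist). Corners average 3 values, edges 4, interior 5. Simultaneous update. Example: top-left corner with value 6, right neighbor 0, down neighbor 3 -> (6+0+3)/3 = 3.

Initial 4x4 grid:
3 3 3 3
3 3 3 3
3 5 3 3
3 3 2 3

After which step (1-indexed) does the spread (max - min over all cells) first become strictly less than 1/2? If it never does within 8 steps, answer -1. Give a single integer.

Step 1: max=7/2, min=8/3, spread=5/6
Step 2: max=67/20, min=101/36, spread=49/90
Step 3: max=261/80, min=1573/540, spread=151/432
  -> spread < 1/2 first at step 3
Step 4: max=2309/720, min=47839/16200, spread=8227/32400
Step 5: max=229709/72000, min=1456453/486000, spread=376331/1944000
Step 6: max=2053747/648000, min=21986477/7290000, spread=4472707/29160000
Step 7: max=204497341/64800000, min=1327625113/437400000, spread=42185551/349920000
Step 8: max=203750711/64800000, min=9992884021/3280500000, spread=2575965787/26244000000

Answer: 3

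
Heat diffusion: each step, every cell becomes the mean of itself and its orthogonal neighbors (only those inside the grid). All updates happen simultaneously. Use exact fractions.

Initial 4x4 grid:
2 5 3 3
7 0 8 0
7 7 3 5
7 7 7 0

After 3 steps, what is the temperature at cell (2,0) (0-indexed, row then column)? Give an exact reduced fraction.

Answer: 3601/600

Derivation:
Step 1: cell (2,0) = 7
Step 2: cell (2,0) = 57/10
Step 3: cell (2,0) = 3601/600
Full grid after step 3:
  9589/2160 5387/1440 3103/800 2231/720
  1673/360 28951/6000 7269/2000 2231/600
  3601/600 10149/2000 1913/400 2113/600
  1477/240 4823/800 11077/2400 611/144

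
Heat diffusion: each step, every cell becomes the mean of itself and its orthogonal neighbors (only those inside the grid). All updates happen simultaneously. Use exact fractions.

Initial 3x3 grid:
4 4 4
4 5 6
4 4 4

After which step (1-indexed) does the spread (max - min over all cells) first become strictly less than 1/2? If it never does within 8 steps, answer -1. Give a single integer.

Step 1: max=19/4, min=4, spread=3/4
Step 2: max=1121/240, min=25/6, spread=121/240
Step 3: max=65527/14400, min=20359/4800, spread=89/288
  -> spread < 1/2 first at step 3
Step 4: max=3895169/864000, min=1235473/288000, spread=755/3456
Step 5: max=231707143/51840000, min=24862877/5760000, spread=6353/41472
Step 6: max=13836643121/3110400000, min=4500691457/1036800000, spread=53531/497664
Step 7: max=827009814487/186624000000, min=270972511079/62208000000, spread=450953/5971968
Step 8: max=49499363147489/11197440000000, min=1811324543657/414720000000, spread=3799043/71663616

Answer: 3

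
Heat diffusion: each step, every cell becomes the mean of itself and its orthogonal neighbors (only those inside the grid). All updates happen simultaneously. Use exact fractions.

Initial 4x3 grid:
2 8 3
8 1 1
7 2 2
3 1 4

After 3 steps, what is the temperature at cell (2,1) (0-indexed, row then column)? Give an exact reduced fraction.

Answer: 1549/500

Derivation:
Step 1: cell (2,1) = 13/5
Step 2: cell (2,1) = 327/100
Step 3: cell (2,1) = 1549/500
Full grid after step 3:
  167/36 3079/800 251/72
  2513/600 1879/500 869/300
  3557/900 1549/500 4889/1800
  1879/540 7277/2400 2653/1080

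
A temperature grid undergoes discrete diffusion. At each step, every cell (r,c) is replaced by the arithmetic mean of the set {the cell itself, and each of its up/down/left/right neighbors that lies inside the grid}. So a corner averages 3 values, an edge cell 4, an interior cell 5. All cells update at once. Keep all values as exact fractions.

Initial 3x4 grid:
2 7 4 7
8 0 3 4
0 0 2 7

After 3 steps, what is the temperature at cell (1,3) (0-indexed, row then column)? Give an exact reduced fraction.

Step 1: cell (1,3) = 21/4
Step 2: cell (1,3) = 1031/240
Step 3: cell (1,3) = 63349/14400
Full grid after step 3:
  1067/270 6643/1800 659/150 1079/240
  21227/7200 10153/3000 20831/6000 63349/14400
  1429/540 4243/1800 5933/1800 7991/2160

Answer: 63349/14400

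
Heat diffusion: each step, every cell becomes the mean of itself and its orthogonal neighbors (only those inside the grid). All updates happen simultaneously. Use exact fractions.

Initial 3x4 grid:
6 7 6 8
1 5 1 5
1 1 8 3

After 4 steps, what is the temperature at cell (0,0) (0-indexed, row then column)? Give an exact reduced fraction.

Step 1: cell (0,0) = 14/3
Step 2: cell (0,0) = 167/36
Step 3: cell (0,0) = 1787/432
Step 4: cell (0,0) = 108799/25920
Full grid after step 4:
  108799/25920 47981/10800 27023/5400 131459/25920
  619511/172800 294649/72000 319549/72000 844451/172800
  9511/2880 25129/7200 90317/21600 114659/25920

Answer: 108799/25920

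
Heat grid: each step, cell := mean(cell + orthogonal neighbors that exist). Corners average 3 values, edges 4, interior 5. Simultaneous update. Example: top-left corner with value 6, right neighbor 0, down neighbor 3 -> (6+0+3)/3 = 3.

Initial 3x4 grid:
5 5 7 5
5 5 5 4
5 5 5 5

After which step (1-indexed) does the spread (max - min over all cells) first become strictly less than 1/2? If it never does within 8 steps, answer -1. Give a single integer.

Answer: 3

Derivation:
Step 1: max=11/2, min=14/3, spread=5/6
Step 2: max=323/60, min=173/36, spread=26/45
Step 3: max=1047/200, min=10627/2160, spread=3403/10800
  -> spread < 1/2 first at step 3
Step 4: max=140173/27000, min=643889/129600, spread=144707/648000
Step 5: max=464089/90000, min=38970691/7776000, spread=5632993/38880000
Step 6: max=3465097/675000, min=2347857209/466560000, spread=236089187/2332800000
Step 7: max=1659613459/324000000, min=141354374731/27993600000, spread=10181140633/139968000000
Step 8: max=99372777431/19440000000, min=8497806344129/1679616000000, spread=440008129547/8398080000000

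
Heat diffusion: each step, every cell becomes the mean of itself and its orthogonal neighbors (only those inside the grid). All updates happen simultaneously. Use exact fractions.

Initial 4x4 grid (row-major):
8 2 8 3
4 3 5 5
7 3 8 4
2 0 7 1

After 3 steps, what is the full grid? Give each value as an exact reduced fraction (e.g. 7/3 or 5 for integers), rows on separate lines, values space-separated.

Answer: 10069/2160 35359/7200 34271/7200 5359/1080
8341/1800 5363/1200 14683/3000 33971/7200
159/40 4267/1000 1767/400 3691/800
1327/360 899/240 4979/1200 3073/720

Derivation:
After step 1:
  14/3 21/4 9/2 16/3
  11/2 17/5 29/5 17/4
  4 21/5 27/5 9/2
  3 3 4 4
After step 2:
  185/36 1069/240 1253/240 169/36
  527/120 483/100 467/100 1193/240
  167/40 4 239/50 363/80
  10/3 71/20 41/10 25/6
After step 3:
  10069/2160 35359/7200 34271/7200 5359/1080
  8341/1800 5363/1200 14683/3000 33971/7200
  159/40 4267/1000 1767/400 3691/800
  1327/360 899/240 4979/1200 3073/720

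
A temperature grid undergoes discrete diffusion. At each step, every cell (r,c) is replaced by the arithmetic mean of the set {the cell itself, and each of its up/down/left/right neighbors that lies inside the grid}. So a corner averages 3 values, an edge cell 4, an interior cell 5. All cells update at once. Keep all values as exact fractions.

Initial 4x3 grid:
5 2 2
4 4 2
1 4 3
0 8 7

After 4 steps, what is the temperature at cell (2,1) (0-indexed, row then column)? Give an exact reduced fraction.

Answer: 439973/120000

Derivation:
Step 1: cell (2,1) = 4
Step 2: cell (2,1) = 91/25
Step 3: cell (2,1) = 7517/2000
Step 4: cell (2,1) = 439973/120000
Full grid after step 4:
  416189/129600 2693551/864000 4969/1600
  705559/216000 1202369/360000 240353/72000
  28057/8000 439973/120000 279013/72000
  159313/43200 384169/96000 180413/43200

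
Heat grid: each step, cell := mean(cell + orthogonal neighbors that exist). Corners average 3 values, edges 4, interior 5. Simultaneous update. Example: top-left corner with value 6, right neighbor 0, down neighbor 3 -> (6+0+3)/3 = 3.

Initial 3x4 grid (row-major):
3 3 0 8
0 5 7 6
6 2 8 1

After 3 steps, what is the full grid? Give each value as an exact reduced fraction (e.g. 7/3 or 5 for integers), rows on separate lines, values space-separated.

Answer: 2113/720 8527/2400 30511/7200 10267/2160
24241/7200 11189/3000 13799/3000 35281/7200
7669/2160 30181/7200 11137/2400 3619/720

Derivation:
After step 1:
  2 11/4 9/2 14/3
  7/2 17/5 26/5 11/2
  8/3 21/4 9/2 5
After step 2:
  11/4 253/80 1027/240 44/9
  347/120 201/50 231/50 611/120
  137/36 949/240 399/80 5
After step 3:
  2113/720 8527/2400 30511/7200 10267/2160
  24241/7200 11189/3000 13799/3000 35281/7200
  7669/2160 30181/7200 11137/2400 3619/720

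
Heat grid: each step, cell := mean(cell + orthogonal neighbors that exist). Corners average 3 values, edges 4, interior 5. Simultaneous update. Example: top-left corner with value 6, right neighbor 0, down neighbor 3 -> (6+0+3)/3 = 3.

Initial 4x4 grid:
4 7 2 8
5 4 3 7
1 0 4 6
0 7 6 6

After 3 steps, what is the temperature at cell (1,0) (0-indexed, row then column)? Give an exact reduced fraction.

Step 1: cell (1,0) = 7/2
Step 2: cell (1,0) = 53/15
Step 3: cell (1,0) = 517/144
Full grid after step 3:
  8993/2160 6277/1440 34921/7200 563/108
  517/144 23411/6000 1714/375 37471/7200
  10649/3600 2669/750 8887/2000 843/160
  1603/540 12599/3600 75/16 3821/720

Answer: 517/144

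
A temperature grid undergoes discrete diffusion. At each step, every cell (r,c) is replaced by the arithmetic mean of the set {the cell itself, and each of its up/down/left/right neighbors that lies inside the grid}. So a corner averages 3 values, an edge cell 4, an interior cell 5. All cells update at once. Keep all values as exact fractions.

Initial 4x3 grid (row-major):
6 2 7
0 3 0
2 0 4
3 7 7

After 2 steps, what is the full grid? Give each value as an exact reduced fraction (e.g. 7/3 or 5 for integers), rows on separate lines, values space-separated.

After step 1:
  8/3 9/2 3
  11/4 1 7/2
  5/4 16/5 11/4
  4 17/4 6
After step 2:
  119/36 67/24 11/3
  23/12 299/100 41/16
  14/5 249/100 309/80
  19/6 349/80 13/3

Answer: 119/36 67/24 11/3
23/12 299/100 41/16
14/5 249/100 309/80
19/6 349/80 13/3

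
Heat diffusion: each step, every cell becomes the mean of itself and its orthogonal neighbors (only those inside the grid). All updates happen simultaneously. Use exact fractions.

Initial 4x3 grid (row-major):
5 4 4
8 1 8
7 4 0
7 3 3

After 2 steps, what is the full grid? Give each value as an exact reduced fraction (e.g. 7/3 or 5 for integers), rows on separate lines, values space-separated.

After step 1:
  17/3 7/2 16/3
  21/4 5 13/4
  13/2 3 15/4
  17/3 17/4 2
After step 2:
  173/36 39/8 145/36
  269/48 4 13/3
  245/48 9/2 3
  197/36 179/48 10/3

Answer: 173/36 39/8 145/36
269/48 4 13/3
245/48 9/2 3
197/36 179/48 10/3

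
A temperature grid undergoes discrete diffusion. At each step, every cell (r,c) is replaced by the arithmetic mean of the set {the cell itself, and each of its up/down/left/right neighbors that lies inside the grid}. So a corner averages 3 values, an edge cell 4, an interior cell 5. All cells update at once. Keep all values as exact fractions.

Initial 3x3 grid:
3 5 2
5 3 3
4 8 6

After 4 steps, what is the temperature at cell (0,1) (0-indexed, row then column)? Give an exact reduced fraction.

Answer: 3510127/864000

Derivation:
Step 1: cell (0,1) = 13/4
Step 2: cell (0,1) = 943/240
Step 3: cell (0,1) = 54641/14400
Step 4: cell (0,1) = 3510127/864000
Full grid after step 4:
  132439/32400 3510127/864000 510481/129600
  1288459/288000 517333/120000 623417/144000
  19033/4050 4112627/864000 594581/129600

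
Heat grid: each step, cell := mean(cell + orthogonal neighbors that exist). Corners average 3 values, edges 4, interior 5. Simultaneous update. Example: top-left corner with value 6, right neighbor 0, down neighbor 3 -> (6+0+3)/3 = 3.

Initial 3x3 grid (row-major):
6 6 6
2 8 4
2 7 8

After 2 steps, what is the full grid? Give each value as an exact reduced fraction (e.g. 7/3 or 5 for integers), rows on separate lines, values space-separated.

Answer: 47/9 219/40 55/9
547/120 583/100 707/120
173/36 433/80 229/36

Derivation:
After step 1:
  14/3 13/2 16/3
  9/2 27/5 13/2
  11/3 25/4 19/3
After step 2:
  47/9 219/40 55/9
  547/120 583/100 707/120
  173/36 433/80 229/36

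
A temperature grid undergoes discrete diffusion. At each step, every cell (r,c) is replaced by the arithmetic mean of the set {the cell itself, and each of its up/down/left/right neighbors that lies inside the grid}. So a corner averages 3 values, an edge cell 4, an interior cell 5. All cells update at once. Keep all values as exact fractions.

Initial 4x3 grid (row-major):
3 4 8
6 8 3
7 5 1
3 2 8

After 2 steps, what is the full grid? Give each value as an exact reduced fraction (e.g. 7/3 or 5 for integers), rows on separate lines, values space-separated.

Answer: 193/36 1217/240 21/4
1247/240 531/100 389/80
397/80 119/25 1051/240
55/12 503/120 149/36

Derivation:
After step 1:
  13/3 23/4 5
  6 26/5 5
  21/4 23/5 17/4
  4 9/2 11/3
After step 2:
  193/36 1217/240 21/4
  1247/240 531/100 389/80
  397/80 119/25 1051/240
  55/12 503/120 149/36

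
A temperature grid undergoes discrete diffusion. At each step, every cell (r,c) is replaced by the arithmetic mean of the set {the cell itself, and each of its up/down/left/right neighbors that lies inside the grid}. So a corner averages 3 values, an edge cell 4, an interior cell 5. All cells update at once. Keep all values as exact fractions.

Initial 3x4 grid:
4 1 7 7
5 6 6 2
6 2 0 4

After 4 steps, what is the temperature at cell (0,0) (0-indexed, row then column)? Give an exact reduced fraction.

Answer: 563029/129600

Derivation:
Step 1: cell (0,0) = 10/3
Step 2: cell (0,0) = 157/36
Step 3: cell (0,0) = 463/108
Step 4: cell (0,0) = 563029/129600
Full grid after step 4:
  563029/129600 943979/216000 962999/216000 580879/129600
  3638431/864000 1504559/360000 1486009/360000 3553961/864000
  531079/129600 53069/13500 67927/18000 162143/43200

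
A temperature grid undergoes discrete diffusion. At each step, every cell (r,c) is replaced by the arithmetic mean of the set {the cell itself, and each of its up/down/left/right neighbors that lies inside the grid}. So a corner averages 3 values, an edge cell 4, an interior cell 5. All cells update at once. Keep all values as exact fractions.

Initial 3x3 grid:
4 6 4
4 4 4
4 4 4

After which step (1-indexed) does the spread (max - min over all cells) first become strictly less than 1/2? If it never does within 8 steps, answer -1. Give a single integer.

Answer: 3

Derivation:
Step 1: max=14/3, min=4, spread=2/3
Step 2: max=547/120, min=4, spread=67/120
Step 3: max=4757/1080, min=407/100, spread=1807/5400
  -> spread < 1/2 first at step 3
Step 4: max=1885963/432000, min=11161/2700, spread=33401/144000
Step 5: max=16781933/3888000, min=1123391/270000, spread=3025513/19440000
Step 6: max=6685726867/1555200000, min=60355949/14400000, spread=53531/497664
Step 7: max=399280925849/93312000000, min=16343116051/3888000000, spread=450953/5971968
Step 8: max=23903783560603/5598720000000, min=1967248610519/466560000000, spread=3799043/71663616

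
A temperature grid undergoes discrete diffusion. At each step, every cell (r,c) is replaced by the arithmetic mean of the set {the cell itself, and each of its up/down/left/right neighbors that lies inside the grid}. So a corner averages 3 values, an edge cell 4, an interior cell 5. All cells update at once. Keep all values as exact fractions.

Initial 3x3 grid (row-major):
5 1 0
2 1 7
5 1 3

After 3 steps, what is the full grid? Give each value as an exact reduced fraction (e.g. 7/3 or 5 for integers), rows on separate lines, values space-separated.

After step 1:
  8/3 7/4 8/3
  13/4 12/5 11/4
  8/3 5/2 11/3
After step 2:
  23/9 569/240 43/18
  659/240 253/100 689/240
  101/36 337/120 107/36
After step 3:
  1381/540 35443/14400 2747/1080
  38293/14400 15991/6000 38743/14400
  6019/2160 20009/7200 6229/2160

Answer: 1381/540 35443/14400 2747/1080
38293/14400 15991/6000 38743/14400
6019/2160 20009/7200 6229/2160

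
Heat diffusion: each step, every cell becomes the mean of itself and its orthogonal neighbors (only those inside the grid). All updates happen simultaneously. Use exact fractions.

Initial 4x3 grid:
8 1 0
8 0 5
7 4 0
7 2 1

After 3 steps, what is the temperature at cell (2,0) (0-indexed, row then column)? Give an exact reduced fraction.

Step 1: cell (2,0) = 13/2
Step 2: cell (2,0) = 1211/240
Step 3: cell (2,0) = 34697/7200
Full grid after step 3:
  4793/1080 46289/14400 151/60
  32527/7200 21511/6000 5459/2400
  34697/7200 10093/3000 6149/2400
  9551/2160 25727/7200 1747/720

Answer: 34697/7200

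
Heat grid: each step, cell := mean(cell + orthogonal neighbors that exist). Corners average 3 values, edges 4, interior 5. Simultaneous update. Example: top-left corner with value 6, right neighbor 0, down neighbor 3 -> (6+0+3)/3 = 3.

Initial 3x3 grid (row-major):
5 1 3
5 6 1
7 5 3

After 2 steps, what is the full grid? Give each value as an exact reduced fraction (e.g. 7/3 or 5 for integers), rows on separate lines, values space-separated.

Answer: 79/18 761/240 26/9
1121/240 108/25 691/240
50/9 1051/240 23/6

Derivation:
After step 1:
  11/3 15/4 5/3
  23/4 18/5 13/4
  17/3 21/4 3
After step 2:
  79/18 761/240 26/9
  1121/240 108/25 691/240
  50/9 1051/240 23/6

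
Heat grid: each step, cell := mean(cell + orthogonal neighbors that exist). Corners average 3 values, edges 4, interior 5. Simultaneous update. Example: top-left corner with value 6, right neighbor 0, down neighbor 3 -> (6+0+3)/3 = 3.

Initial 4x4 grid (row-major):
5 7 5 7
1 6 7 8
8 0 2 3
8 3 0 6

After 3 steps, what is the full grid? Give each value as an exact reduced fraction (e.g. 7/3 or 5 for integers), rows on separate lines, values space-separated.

Answer: 5281/1080 38201/7200 41017/7200 13261/2160
34541/7200 13789/3000 30799/6000 19241/3600
30989/7200 25157/6000 3831/1000 5183/1200
9503/2160 6551/1800 2099/600 413/120

Derivation:
After step 1:
  13/3 23/4 13/2 20/3
  5 21/5 28/5 25/4
  17/4 19/5 12/5 19/4
  19/3 11/4 11/4 3
After step 2:
  181/36 1247/240 1471/240 233/36
  1067/240 487/100 499/100 349/60
  1163/240 87/25 193/50 41/10
  40/9 469/120 109/40 7/2
After step 3:
  5281/1080 38201/7200 41017/7200 13261/2160
  34541/7200 13789/3000 30799/6000 19241/3600
  30989/7200 25157/6000 3831/1000 5183/1200
  9503/2160 6551/1800 2099/600 413/120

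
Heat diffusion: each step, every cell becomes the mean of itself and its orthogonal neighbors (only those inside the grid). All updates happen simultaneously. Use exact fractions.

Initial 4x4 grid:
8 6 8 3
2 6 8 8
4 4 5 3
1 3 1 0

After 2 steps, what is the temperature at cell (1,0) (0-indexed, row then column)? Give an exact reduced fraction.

Answer: 1097/240

Derivation:
Step 1: cell (1,0) = 5
Step 2: cell (1,0) = 1097/240
Full grid after step 2:
  52/9 1427/240 319/48 217/36
  1097/240 143/25 563/100 137/24
  889/240 94/25 437/100 451/120
  23/9 347/120 301/120 91/36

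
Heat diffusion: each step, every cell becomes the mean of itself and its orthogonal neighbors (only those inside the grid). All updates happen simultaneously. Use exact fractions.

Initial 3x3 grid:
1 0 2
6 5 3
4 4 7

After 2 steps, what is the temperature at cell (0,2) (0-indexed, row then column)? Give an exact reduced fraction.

Answer: 95/36

Derivation:
Step 1: cell (0,2) = 5/3
Step 2: cell (0,2) = 95/36
Full grid after step 2:
  25/9 12/5 95/36
  73/20 377/100 851/240
  41/9 269/60 167/36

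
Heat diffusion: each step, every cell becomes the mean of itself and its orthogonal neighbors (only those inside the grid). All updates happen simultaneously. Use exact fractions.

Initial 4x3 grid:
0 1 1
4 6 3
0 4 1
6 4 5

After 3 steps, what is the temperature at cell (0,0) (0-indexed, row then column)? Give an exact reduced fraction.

Step 1: cell (0,0) = 5/3
Step 2: cell (0,0) = 37/18
Step 3: cell (0,0) = 1279/540
Full grid after step 3:
  1279/540 4139/1800 647/270
  9653/3600 4277/1500 608/225
  12043/3600 19393/6000 748/225
  1519/432 53507/14400 1507/432

Answer: 1279/540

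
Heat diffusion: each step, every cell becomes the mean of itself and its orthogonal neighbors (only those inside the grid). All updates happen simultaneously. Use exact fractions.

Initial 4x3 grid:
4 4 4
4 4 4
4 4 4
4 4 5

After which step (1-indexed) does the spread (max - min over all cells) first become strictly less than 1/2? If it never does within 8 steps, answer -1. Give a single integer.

Step 1: max=13/3, min=4, spread=1/3
  -> spread < 1/2 first at step 1
Step 2: max=77/18, min=4, spread=5/18
Step 3: max=905/216, min=4, spread=41/216
Step 4: max=107897/25920, min=4, spread=4217/25920
Step 5: max=6429949/1555200, min=28879/7200, spread=38417/311040
Step 6: max=384448211/93312000, min=578597/144000, spread=1903471/18662400
Step 7: max=22995869089/5598720000, min=17395759/4320000, spread=18038617/223948800
Step 8: max=1376960982851/335923200000, min=1568126759/388800000, spread=883978523/13436928000

Answer: 1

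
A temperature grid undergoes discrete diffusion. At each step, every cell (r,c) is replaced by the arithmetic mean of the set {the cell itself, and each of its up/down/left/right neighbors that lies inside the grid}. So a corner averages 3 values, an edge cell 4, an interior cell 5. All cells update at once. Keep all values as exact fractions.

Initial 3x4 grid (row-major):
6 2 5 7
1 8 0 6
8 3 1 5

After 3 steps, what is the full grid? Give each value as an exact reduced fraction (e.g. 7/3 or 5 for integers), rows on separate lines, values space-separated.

After step 1:
  3 21/4 7/2 6
  23/4 14/5 4 9/2
  4 5 9/4 4
After step 2:
  14/3 291/80 75/16 14/3
  311/80 114/25 341/100 37/8
  59/12 281/80 61/16 43/12
After step 3:
  1463/360 10531/2400 9841/2400 671/144
  21637/4800 7603/2000 4219/1000 3257/800
  739/180 10081/2400 8591/2400 577/144

Answer: 1463/360 10531/2400 9841/2400 671/144
21637/4800 7603/2000 4219/1000 3257/800
739/180 10081/2400 8591/2400 577/144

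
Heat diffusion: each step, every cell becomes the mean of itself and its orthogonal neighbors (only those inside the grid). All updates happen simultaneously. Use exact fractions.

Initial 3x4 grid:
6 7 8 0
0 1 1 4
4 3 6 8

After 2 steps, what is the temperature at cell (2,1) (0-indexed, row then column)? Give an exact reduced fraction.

Answer: 191/60

Derivation:
Step 1: cell (2,1) = 7/2
Step 2: cell (2,1) = 191/60
Full grid after step 2:
  151/36 487/120 35/8 15/4
  709/240 363/100 363/100 69/16
  103/36 191/60 9/2 55/12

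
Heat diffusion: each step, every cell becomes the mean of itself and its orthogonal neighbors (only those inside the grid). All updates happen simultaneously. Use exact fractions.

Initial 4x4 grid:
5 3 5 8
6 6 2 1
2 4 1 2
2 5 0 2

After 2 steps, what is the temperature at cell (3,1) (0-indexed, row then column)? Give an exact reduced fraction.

Step 1: cell (3,1) = 11/4
Step 2: cell (3,1) = 227/80
Full grid after step 2:
  85/18 1087/240 203/48 149/36
  1027/240 203/50 67/20 149/48
  297/80 317/100 119/50 473/240
  37/12 227/80 473/240 29/18

Answer: 227/80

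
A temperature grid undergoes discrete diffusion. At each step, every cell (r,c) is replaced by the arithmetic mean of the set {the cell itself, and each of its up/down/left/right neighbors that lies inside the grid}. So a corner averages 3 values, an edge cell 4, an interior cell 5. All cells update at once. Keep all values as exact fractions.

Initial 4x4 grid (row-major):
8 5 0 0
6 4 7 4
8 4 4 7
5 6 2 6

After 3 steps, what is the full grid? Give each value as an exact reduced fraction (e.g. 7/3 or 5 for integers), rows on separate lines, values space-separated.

After step 1:
  19/3 17/4 3 4/3
  13/2 26/5 19/5 9/2
  23/4 26/5 24/5 21/4
  19/3 17/4 9/2 5
After step 2:
  205/36 1127/240 743/240 53/18
  1427/240 499/100 213/50 893/240
  1427/240 126/25 471/100 391/80
  49/9 1217/240 371/80 59/12
After step 3:
  5881/1080 33257/7200 26993/7200 1757/540
  40637/7200 14959/3000 6233/1500 28463/7200
  40277/7200 7727/1500 4707/1000 3647/800
  2963/540 36347/7200 3867/800 1733/360

Answer: 5881/1080 33257/7200 26993/7200 1757/540
40637/7200 14959/3000 6233/1500 28463/7200
40277/7200 7727/1500 4707/1000 3647/800
2963/540 36347/7200 3867/800 1733/360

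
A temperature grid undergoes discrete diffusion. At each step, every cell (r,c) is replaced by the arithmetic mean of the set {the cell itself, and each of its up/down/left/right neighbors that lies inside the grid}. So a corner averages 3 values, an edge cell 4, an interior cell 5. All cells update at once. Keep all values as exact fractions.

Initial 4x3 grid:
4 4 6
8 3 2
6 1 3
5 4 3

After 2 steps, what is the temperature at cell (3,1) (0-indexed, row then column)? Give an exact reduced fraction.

Step 1: cell (3,1) = 13/4
Step 2: cell (3,1) = 899/240
Full grid after step 2:
  89/18 1031/240 47/12
  1151/240 4 267/80
  373/80 7/2 749/240
  53/12 899/240 53/18

Answer: 899/240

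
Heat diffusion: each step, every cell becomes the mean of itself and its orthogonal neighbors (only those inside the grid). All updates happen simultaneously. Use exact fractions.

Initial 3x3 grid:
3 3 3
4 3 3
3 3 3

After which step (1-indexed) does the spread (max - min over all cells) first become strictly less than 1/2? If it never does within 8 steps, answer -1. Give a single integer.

Answer: 1

Derivation:
Step 1: max=10/3, min=3, spread=1/3
  -> spread < 1/2 first at step 1
Step 2: max=787/240, min=3, spread=67/240
Step 3: max=6917/2160, min=607/200, spread=1807/10800
Step 4: max=2749963/864000, min=16561/5400, spread=33401/288000
Step 5: max=24557933/7776000, min=1663391/540000, spread=3025513/38880000
Step 6: max=9796126867/3110400000, min=89155949/28800000, spread=53531/995328
Step 7: max=585904925849/186624000000, min=24119116051/7776000000, spread=450953/11943936
Step 8: max=35101223560603/11197440000000, min=2900368610519/933120000000, spread=3799043/143327232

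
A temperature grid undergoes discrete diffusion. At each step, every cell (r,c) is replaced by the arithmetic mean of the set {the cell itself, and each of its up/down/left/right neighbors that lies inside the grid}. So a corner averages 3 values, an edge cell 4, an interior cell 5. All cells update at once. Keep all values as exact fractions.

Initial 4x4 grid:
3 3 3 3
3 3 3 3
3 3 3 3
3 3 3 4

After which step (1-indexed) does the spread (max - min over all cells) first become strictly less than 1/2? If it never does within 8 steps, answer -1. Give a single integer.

Step 1: max=10/3, min=3, spread=1/3
  -> spread < 1/2 first at step 1
Step 2: max=59/18, min=3, spread=5/18
Step 3: max=689/216, min=3, spread=41/216
Step 4: max=20483/6480, min=3, spread=1043/6480
Step 5: max=608753/194400, min=3, spread=25553/194400
Step 6: max=18167459/5832000, min=54079/18000, spread=645863/5832000
Step 7: max=542521691/174960000, min=360971/120000, spread=16225973/174960000
Step 8: max=16223877983/5248800000, min=162701/54000, spread=409340783/5248800000

Answer: 1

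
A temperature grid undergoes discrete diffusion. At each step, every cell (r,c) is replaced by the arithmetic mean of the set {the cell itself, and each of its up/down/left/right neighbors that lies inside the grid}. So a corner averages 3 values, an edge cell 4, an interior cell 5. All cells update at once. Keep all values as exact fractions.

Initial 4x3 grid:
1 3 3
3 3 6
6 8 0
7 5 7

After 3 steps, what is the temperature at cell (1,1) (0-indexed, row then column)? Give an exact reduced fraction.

Answer: 617/150

Derivation:
Step 1: cell (1,1) = 23/5
Step 2: cell (1,1) = 71/20
Step 3: cell (1,1) = 617/150
Full grid after step 3:
  7271/2160 4597/1440 859/240
  5473/1440 617/150 1811/480
  2473/480 373/80 2293/480
  329/60 1069/192 887/180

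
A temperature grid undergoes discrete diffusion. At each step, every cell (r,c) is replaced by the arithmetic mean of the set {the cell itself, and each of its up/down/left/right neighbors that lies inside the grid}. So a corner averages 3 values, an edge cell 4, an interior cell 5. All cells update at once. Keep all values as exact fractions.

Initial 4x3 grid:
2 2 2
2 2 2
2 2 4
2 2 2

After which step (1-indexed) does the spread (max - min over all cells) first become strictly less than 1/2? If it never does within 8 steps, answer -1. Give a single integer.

Answer: 3

Derivation:
Step 1: max=8/3, min=2, spread=2/3
Step 2: max=151/60, min=2, spread=31/60
Step 3: max=1291/540, min=2, spread=211/540
  -> spread < 1/2 first at step 3
Step 4: max=124897/54000, min=1847/900, spread=14077/54000
Step 5: max=1112407/486000, min=111683/54000, spread=5363/24300
Step 6: max=32900809/14580000, min=62869/30000, spread=93859/583200
Step 7: max=1959874481/874800000, min=102536467/48600000, spread=4568723/34992000
Step 8: max=116756435629/52488000000, min=3097618889/1458000000, spread=8387449/83980800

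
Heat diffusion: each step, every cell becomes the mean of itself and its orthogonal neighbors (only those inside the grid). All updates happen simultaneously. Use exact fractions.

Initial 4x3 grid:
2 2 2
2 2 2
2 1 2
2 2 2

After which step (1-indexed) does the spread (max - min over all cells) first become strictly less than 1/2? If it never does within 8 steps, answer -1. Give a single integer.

Step 1: max=2, min=7/4, spread=1/4
  -> spread < 1/2 first at step 1
Step 2: max=2, min=177/100, spread=23/100
Step 3: max=787/400, min=8789/4800, spread=131/960
Step 4: max=14009/7200, min=79849/43200, spread=841/8640
Step 5: max=2786627/1440000, min=32017949/17280000, spread=56863/691200
Step 6: max=24930457/12960000, min=289505659/155520000, spread=386393/6220800
Step 7: max=9947641187/5184000000, min=116022276869/62208000000, spread=26795339/497664000
Step 8: max=594993850333/311040000000, min=6981144285871/3732480000000, spread=254051069/5971968000

Answer: 1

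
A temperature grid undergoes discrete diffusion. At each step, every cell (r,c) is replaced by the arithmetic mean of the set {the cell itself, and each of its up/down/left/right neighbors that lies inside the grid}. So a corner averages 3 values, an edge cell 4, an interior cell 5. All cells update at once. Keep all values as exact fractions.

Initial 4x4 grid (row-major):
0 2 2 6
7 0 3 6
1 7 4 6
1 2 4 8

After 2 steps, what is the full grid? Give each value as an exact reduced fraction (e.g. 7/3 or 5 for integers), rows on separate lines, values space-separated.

After step 1:
  3 1 13/4 14/3
  2 19/5 3 21/4
  4 14/5 24/5 6
  4/3 7/2 9/2 6
After step 2:
  2 221/80 143/48 79/18
  16/5 63/25 201/50 227/48
  38/15 189/50 211/50 441/80
  53/18 91/30 47/10 11/2

Answer: 2 221/80 143/48 79/18
16/5 63/25 201/50 227/48
38/15 189/50 211/50 441/80
53/18 91/30 47/10 11/2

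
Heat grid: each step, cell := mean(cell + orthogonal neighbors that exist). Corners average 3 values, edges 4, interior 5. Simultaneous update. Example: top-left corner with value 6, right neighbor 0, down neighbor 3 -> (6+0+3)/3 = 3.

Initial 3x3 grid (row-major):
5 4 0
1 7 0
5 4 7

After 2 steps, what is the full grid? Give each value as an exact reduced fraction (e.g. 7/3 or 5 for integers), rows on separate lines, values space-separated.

After step 1:
  10/3 4 4/3
  9/2 16/5 7/2
  10/3 23/4 11/3
After step 2:
  71/18 89/30 53/18
  431/120 419/100 117/40
  163/36 319/80 155/36

Answer: 71/18 89/30 53/18
431/120 419/100 117/40
163/36 319/80 155/36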